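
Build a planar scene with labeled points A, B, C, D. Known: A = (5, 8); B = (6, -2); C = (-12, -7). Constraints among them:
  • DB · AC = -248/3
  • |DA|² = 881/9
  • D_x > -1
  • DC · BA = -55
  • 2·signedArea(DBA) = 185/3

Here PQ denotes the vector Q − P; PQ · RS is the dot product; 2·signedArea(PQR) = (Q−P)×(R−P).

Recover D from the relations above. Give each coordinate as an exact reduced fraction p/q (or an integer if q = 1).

1. D_x = -1/3  [DC · BA = -55 ∩ DB · AC = -248/3]
2. D_y = -1/3  [DC · BA = -55 ∩ DB · AC = -248/3]
   → D = (-1/3, -1/3)

D = (-1/3, -1/3)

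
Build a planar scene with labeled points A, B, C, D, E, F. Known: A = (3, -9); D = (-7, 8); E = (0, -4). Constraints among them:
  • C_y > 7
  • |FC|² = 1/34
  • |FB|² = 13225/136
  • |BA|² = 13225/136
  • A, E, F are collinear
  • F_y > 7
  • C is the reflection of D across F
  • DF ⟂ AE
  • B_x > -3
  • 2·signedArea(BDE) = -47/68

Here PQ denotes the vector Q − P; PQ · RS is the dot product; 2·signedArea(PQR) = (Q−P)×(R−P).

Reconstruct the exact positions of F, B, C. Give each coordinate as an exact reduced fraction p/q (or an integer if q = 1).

1. F_x = -243/34  [A, E, F are collinear ∩ DF ⟂ AE]
2. F_y = 269/34  [A, E, F are collinear ∩ DF ⟂ AE]
   → F = (-243/34, 269/34)
3. B_x = -141/68  [line 12·x + 7·y + 1951/68 = 0 ∩ |FB|² = 13225/136]
4. B_y = -37/68  [line 12·x + 7·y + 1951/68 = 0 ∩ |FB|² = 13225/136]
   → B = (-141/68, -37/68)
5. C_x = -124/17  [C is the reflection of D across F]
6. C_y = 133/17  [C is the reflection of D across F]
   → C = (-124/17, 133/17)

B = (-141/68, -37/68)
C = (-124/17, 133/17)
F = (-243/34, 269/34)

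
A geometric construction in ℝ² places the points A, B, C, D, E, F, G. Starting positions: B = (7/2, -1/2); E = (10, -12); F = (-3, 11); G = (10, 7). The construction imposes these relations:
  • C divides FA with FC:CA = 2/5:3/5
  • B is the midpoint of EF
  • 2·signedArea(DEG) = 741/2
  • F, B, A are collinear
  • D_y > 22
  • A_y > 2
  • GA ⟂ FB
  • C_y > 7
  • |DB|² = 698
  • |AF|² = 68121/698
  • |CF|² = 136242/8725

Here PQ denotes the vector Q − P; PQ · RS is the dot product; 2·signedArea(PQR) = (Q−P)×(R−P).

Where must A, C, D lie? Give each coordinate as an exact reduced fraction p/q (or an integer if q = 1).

1. A_x = 1299/698  [F, B, A are collinear ∩ GA ⟂ FB]
2. A_y = 1675/698  [F, B, A are collinear ∩ GA ⟂ FB]
   → A = (1299/698, 1675/698)
3. C_x = -1842/1745  [C divides FA with FC:CA = 2/5:3/5]
4. C_y = 13192/1745  [C divides FA with FC:CA = 2/5:3/5]
   → C = (-1842/1745, 13192/1745)
5. D_x = -19/2  [2·signedArea(DEG) = 741/2]
6. D_y = 45/2  [|DB|² = 698]
   → D = (-19/2, 45/2)

A = (1299/698, 1675/698)
C = (-1842/1745, 13192/1745)
D = (-19/2, 45/2)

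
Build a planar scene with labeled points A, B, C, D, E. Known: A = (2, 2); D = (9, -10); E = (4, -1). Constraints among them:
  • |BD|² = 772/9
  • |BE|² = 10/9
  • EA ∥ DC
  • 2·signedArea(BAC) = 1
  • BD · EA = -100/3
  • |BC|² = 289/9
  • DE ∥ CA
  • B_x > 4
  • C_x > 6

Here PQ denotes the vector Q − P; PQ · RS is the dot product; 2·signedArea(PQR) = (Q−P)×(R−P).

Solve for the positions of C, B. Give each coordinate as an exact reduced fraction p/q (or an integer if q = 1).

1. C_x = 7  [DE ∥ CA ∩ EA ∥ DC]
2. C_y = -7  [DE ∥ CA ∩ EA ∥ DC]
   → C = (7, -7)
3. B_x = 13/3  [2·signedArea(BAC) = 1 ∩ BD · EA = -100/3]
4. B_y = -2  [2·signedArea(BAC) = 1 ∩ BD · EA = -100/3]
   → B = (13/3, -2)

B = (13/3, -2)
C = (7, -7)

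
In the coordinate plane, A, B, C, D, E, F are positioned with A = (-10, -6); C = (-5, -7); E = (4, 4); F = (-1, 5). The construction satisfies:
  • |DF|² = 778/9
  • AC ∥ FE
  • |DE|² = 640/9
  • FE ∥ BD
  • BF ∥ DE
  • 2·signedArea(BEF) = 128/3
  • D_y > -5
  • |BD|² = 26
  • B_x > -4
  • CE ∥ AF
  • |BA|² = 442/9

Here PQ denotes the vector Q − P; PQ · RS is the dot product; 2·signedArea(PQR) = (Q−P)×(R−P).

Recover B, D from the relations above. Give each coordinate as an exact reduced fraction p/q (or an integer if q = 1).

1. B_x = -11/3  [line -1·x + -5·y + -56/3 = 0 ∩ |BA|² = 442/9]
2. B_y = -3  [line -1·x + -5·y + -56/3 = 0 ∩ |BA|² = 442/9]
   → B = (-11/3, -3)
3. D_x = 4/3  [BF ∥ DE ∩ FE ∥ BD]
4. D_y = -4  [BF ∥ DE ∩ FE ∥ BD]
   → D = (4/3, -4)

B = (-11/3, -3)
D = (4/3, -4)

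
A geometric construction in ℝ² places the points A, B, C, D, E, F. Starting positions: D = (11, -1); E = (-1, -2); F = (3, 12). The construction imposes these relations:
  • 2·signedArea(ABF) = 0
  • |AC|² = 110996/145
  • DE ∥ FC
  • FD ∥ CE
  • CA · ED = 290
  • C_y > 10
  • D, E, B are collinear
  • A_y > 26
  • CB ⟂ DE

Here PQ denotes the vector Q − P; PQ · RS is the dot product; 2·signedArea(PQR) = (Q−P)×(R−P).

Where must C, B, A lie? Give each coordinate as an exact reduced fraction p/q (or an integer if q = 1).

A = (2011/145, 3853/145)
B = (-1141/145, -373/145)
C = (-9, 11)

1. C_x = -9  [FD ∥ CE ∩ DE ∥ FC]
2. C_y = 11  [FD ∥ CE ∩ DE ∥ FC]
   → C = (-9, 11)
3. B_x = -1141/145  [D, E, B are collinear ∩ CB ⟂ DE]
4. B_y = -373/145  [D, E, B are collinear ∩ CB ⟂ DE]
   → B = (-1141/145, -373/145)
5. A_x = 2011/145  [2·signedArea(ABF) = 0 ∩ CA · ED = 290]
6. A_y = 3853/145  [2·signedArea(ABF) = 0 ∩ CA · ED = 290]
   → A = (2011/145, 3853/145)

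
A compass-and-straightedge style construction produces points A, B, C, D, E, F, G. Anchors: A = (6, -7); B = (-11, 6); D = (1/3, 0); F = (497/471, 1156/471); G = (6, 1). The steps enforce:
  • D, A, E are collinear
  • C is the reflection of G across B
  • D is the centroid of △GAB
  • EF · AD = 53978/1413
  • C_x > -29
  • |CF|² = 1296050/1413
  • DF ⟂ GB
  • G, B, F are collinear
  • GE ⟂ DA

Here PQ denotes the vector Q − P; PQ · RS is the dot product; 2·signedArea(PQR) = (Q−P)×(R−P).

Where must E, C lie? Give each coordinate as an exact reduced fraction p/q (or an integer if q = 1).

C = (-28, 11)
E = (762/365, -791/365)

1. E_x = 762/365  [D, A, E are collinear ∩ GE ⟂ DA]
2. E_y = -791/365  [D, A, E are collinear ∩ GE ⟂ DA]
   → E = (762/365, -791/365)
3. C_x = -28  [C is the reflection of G across B]
4. C_y = 11  [C is the reflection of G across B]
   → C = (-28, 11)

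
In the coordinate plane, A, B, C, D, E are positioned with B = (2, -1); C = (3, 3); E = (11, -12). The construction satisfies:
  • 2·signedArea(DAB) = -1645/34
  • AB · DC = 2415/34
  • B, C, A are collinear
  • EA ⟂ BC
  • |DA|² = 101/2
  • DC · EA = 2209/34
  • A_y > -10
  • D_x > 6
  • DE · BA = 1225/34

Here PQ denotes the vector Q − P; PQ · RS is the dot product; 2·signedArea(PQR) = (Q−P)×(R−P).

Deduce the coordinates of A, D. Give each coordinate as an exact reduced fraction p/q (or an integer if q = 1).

A = (-1/17, -157/17)
D = (13/2, -13/2)

1. A_x = -1/17  [B, C, A are collinear ∩ EA ⟂ BC]
2. A_y = -157/17  [B, C, A are collinear ∩ EA ⟂ BC]
   → A = (-1/17, -157/17)
3. D_x = 13/2  [2·signedArea(DAB) = -1645/34 ∩ AB · DC = 2415/34]
4. D_y = -13/2  [2·signedArea(DAB) = -1645/34 ∩ AB · DC = 2415/34]
   → D = (13/2, -13/2)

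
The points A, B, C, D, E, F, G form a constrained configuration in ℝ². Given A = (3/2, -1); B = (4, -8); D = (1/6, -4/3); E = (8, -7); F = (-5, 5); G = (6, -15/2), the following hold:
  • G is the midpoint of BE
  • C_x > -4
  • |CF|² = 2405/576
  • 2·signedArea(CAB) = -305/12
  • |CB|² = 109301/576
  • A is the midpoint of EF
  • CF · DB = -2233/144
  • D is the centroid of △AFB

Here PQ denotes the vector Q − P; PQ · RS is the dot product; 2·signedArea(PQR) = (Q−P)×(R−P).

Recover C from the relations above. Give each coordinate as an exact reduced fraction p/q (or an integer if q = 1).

1. C_x = -89/24  [CF · DB = -2233/144 ∩ 2·signedArea(CAB) = -305/12]
2. C_y = 41/12  [CF · DB = -2233/144 ∩ 2·signedArea(CAB) = -305/12]
   → C = (-89/24, 41/12)

C = (-89/24, 41/12)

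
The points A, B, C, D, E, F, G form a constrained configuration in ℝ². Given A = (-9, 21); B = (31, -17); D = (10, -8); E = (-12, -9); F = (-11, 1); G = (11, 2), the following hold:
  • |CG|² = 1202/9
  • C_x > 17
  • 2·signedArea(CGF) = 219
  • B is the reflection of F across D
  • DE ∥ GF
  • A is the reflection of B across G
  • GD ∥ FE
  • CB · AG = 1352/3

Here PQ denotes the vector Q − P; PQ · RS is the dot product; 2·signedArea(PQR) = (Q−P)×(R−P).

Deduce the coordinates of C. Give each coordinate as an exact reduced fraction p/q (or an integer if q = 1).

C = (52/3, -23/3)

1. C_x = 52/3  [2·signedArea(CGF) = 219 ∩ CB · AG = 1352/3]
2. C_y = -23/3  [2·signedArea(CGF) = 219 ∩ CB · AG = 1352/3]
   → C = (52/3, -23/3)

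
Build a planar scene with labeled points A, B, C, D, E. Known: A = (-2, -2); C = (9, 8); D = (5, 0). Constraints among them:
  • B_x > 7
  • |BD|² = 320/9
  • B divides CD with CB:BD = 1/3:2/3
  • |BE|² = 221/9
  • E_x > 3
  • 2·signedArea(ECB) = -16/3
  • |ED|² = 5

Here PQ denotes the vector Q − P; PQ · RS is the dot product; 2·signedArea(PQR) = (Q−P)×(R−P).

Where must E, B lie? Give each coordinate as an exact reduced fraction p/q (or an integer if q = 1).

B = (23/3, 16/3)
E = (4, 2)

1. B_x = 23/3  [B divides CD with CB:BD = 1/3:2/3]
2. B_y = 16/3  [B divides CD with CB:BD = 1/3:2/3]
   → B = (23/3, 16/3)
3. E_x = 4  [line 8/3·x + -4/3·y + -8 = 0 ∩ |ED|² = 5]
4. E_y = 2  [line 8/3·x + -4/3·y + -8 = 0 ∩ |ED|² = 5]
   → E = (4, 2)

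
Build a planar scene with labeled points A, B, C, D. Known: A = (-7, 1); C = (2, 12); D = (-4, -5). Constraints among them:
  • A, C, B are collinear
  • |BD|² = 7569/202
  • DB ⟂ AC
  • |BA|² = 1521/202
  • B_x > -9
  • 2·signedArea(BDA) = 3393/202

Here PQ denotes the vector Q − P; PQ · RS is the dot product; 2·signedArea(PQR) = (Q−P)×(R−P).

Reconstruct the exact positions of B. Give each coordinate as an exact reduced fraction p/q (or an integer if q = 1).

B = (-1765/202, -227/202)

1. B_x = -1765/202  [A, C, B are collinear ∩ DB ⟂ AC]
2. B_y = -227/202  [A, C, B are collinear ∩ DB ⟂ AC]
   → B = (-1765/202, -227/202)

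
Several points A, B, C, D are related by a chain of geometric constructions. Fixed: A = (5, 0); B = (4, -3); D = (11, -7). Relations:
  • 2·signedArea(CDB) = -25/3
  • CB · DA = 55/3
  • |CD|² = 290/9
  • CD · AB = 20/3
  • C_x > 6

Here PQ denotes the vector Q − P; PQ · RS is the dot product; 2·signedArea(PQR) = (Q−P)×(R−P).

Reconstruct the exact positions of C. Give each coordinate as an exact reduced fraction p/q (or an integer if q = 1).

C = (20/3, -10/3)

1. C_x = 20/3  [2·signedArea(CDB) = -25/3 ∩ CB · DA = 55/3]
2. C_y = -10/3  [2·signedArea(CDB) = -25/3 ∩ CB · DA = 55/3]
   → C = (20/3, -10/3)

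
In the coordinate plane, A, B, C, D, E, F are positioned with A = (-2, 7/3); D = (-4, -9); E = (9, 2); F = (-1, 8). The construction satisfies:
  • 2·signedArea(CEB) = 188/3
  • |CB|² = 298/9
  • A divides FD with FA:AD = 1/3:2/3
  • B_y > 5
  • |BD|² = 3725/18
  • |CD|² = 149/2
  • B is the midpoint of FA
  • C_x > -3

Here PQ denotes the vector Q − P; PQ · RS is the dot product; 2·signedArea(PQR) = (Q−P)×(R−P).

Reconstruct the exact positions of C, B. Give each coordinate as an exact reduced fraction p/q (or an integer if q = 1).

1. B_x = -3/2  [B is the midpoint of FA]
2. B_y = 31/6  [B is the midpoint of FA]
   → B = (-3/2, 31/6)
3. C_x = -5/2  [line -19/6·x + -21/2·y + -79/6 = 0 ∩ |CB|² = 298/9]
4. C_y = -1/2  [line -19/6·x + -21/2·y + -79/6 = 0 ∩ |CB|² = 298/9]
   → C = (-5/2, -1/2)

B = (-3/2, 31/6)
C = (-5/2, -1/2)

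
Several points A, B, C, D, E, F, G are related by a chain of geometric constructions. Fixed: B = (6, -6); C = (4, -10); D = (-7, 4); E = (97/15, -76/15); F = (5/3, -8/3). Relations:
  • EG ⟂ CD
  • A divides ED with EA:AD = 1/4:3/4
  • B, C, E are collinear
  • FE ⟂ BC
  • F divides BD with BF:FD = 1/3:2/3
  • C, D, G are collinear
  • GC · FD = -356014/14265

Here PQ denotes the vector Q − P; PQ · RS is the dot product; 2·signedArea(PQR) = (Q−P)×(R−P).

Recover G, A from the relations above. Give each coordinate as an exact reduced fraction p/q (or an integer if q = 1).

1. G_x = 12101/4755  [C, D, G are collinear ∩ EG ⟂ CD]
2. G_y = -38744/4755  [C, D, G are collinear ∩ EG ⟂ CD]
   → G = (12101/4755, -38744/4755)
3. A_x = 31/10  [A divides ED with EA:AD = 1/4:3/4]
4. A_y = -14/5  [A divides ED with EA:AD = 1/4:3/4]
   → A = (31/10, -14/5)

A = (31/10, -14/5)
G = (12101/4755, -38744/4755)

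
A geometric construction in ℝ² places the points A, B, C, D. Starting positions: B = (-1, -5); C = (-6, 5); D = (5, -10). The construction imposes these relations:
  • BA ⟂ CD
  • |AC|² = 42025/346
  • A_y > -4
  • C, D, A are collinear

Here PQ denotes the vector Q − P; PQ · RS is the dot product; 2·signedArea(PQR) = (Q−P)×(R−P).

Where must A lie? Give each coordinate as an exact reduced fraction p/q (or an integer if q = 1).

1. A_x = 179/346  [C, D, A are collinear ∩ BA ⟂ CD]
2. A_y = -1345/346  [C, D, A are collinear ∩ BA ⟂ CD]
   → A = (179/346, -1345/346)

A = (179/346, -1345/346)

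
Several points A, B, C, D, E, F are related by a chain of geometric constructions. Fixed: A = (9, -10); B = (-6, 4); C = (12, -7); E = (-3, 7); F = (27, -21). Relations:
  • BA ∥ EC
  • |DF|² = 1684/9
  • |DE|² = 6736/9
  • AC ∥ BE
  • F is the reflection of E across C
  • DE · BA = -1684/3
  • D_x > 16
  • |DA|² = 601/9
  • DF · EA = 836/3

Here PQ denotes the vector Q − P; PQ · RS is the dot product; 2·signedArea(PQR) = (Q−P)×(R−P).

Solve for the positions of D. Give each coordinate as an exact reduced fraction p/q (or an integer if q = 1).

1. D_x = 17  [DE · BA = -1684/3 ∩ DF · EA = 836/3]
2. D_y = -35/3  [DE · BA = -1684/3 ∩ DF · EA = 836/3]
   → D = (17, -35/3)

D = (17, -35/3)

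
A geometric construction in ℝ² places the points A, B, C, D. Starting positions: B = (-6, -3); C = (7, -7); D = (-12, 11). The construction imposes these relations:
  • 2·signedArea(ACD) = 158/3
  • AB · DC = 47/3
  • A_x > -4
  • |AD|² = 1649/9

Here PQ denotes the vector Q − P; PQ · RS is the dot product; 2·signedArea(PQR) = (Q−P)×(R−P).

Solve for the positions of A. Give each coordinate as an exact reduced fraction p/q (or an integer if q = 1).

A = (-11/3, 1/3)

1. A_x = -11/3  [AB · DC = 47/3 ∩ 2·signedArea(ACD) = 158/3]
2. A_y = 1/3  [AB · DC = 47/3 ∩ 2·signedArea(ACD) = 158/3]
   → A = (-11/3, 1/3)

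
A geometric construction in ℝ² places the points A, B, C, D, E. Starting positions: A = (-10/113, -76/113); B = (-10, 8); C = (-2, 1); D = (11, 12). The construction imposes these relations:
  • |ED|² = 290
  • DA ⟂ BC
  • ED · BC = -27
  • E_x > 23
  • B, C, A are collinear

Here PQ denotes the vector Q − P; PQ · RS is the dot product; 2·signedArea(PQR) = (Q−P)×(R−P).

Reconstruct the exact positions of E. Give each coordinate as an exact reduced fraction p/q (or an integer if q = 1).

1. E_x = 24  [line -8·x + 7·y + 31 = 0 ∩ |ED|² = 290]
2. E_y = 23  [line -8·x + 7·y + 31 = 0 ∩ |ED|² = 290]
   → E = (24, 23)

E = (24, 23)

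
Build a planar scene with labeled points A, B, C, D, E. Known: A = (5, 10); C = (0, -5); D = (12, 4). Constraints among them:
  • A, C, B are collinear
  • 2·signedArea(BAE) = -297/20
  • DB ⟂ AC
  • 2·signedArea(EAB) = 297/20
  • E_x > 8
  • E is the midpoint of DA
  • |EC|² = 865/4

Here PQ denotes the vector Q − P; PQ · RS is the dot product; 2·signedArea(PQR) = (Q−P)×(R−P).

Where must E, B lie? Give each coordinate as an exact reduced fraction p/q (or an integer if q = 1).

1. E_x = 17/2  [E is the midpoint of DA]
2. E_y = 7  [E is the midpoint of DA]
   → E = (17/2, 7)
3. B_x = 39/10  [A, C, B are collinear ∩ DB ⟂ AC]
4. B_y = 67/10  [A, C, B are collinear ∩ DB ⟂ AC]
   → B = (39/10, 67/10)

B = (39/10, 67/10)
E = (17/2, 7)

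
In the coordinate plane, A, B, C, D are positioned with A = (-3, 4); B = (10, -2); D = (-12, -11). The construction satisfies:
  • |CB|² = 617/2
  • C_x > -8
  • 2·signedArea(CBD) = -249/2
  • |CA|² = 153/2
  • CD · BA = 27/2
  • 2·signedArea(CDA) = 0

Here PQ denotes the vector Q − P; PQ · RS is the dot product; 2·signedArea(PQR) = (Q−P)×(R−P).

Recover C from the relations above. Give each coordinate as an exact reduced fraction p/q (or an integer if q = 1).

C = (-15/2, -7/2)

1. C_x = -15/2  [2·signedArea(CDA) = 0 ∩ 2·signedArea(CBD) = -249/2]
2. C_y = -7/2  [2·signedArea(CDA) = 0 ∩ 2·signedArea(CBD) = -249/2]
   → C = (-15/2, -7/2)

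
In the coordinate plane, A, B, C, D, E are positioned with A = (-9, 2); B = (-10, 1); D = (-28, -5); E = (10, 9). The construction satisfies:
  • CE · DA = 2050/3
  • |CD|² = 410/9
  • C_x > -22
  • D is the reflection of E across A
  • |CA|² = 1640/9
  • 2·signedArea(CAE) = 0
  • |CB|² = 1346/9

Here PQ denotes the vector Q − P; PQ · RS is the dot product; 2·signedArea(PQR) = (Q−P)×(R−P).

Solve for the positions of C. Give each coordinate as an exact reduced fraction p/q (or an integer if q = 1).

C = (-65/3, -8/3)

1. C_x = -65/3  [2·signedArea(CAE) = 0 ∩ CE · DA = 2050/3]
2. C_y = -8/3  [2·signedArea(CAE) = 0 ∩ CE · DA = 2050/3]
   → C = (-65/3, -8/3)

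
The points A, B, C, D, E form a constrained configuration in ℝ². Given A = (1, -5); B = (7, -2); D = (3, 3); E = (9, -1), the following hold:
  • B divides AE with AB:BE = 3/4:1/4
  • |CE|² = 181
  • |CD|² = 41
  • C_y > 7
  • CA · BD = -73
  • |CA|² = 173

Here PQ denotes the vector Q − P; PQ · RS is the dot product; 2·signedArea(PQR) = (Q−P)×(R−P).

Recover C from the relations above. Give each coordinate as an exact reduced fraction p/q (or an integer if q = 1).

C = (-1, 8)

1. C_x = -1  [line 4·x + -5·y + 44 = 0 ∩ |CD|² = 41]
2. C_y = 8  [line 4·x + -5·y + 44 = 0 ∩ |CD|² = 41]
   → C = (-1, 8)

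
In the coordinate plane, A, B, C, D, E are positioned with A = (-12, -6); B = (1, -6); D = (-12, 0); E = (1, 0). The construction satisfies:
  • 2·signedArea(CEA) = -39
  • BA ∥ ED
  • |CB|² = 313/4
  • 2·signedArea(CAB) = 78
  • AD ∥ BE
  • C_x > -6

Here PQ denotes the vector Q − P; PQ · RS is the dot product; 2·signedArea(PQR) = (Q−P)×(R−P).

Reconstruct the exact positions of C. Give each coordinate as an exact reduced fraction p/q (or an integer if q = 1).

C = (-11/2, 0)

1. C_x = -11/2  [2·signedArea(CAB) = 78 ∩ 2·signedArea(CEA) = -39]
2. C_y = 0  [2·signedArea(CAB) = 78 ∩ 2·signedArea(CEA) = -39]
   → C = (-11/2, 0)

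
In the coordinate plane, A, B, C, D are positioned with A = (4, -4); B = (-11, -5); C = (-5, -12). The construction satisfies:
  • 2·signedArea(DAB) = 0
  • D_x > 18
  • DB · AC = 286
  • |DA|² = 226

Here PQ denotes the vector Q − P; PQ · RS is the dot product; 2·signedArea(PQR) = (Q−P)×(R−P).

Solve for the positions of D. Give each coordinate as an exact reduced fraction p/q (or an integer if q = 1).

1. D_x = 19  [2·signedArea(DAB) = 0 ∩ DB · AC = 286]
2. D_y = -3  [2·signedArea(DAB) = 0 ∩ DB · AC = 286]
   → D = (19, -3)

D = (19, -3)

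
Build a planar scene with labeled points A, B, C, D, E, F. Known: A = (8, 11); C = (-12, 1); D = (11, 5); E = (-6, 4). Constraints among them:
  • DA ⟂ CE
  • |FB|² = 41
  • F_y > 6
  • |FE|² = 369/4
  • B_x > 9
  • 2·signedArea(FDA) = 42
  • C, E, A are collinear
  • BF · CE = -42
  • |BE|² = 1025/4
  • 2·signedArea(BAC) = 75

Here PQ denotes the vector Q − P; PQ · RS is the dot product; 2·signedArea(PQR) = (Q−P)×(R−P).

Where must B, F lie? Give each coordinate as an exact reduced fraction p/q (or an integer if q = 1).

B = (19/2, 8)
F = (33/10, 32/5)

1. B_x = 19/2  [line 10·x + -20·y + 65 = 0 ∩ |BE|² = 1025/4]
2. B_y = 8  [line 10·x + -20·y + 65 = 0 ∩ |BE|² = 1025/4]
   → B = (19/2, 8)
3. F_x = 33/10  [line 6·x + 3·y + -39 = 0 ∩ |FB|² = 41]
4. F_y = 32/5  [line 6·x + 3·y + -39 = 0 ∩ |FB|² = 41]
   → F = (33/10, 32/5)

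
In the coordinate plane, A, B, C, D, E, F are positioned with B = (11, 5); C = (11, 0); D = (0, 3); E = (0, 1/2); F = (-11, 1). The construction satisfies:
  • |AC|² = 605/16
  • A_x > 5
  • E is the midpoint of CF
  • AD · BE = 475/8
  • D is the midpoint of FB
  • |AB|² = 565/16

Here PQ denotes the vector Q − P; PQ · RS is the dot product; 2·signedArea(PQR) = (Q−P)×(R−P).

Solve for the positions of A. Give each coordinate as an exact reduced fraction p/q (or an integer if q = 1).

1. A_x = 11/2  [line 11·x + 9/2·y + -583/8 = 0 ∩ |AB|² = 565/16]
2. A_y = 11/4  [line 11·x + 9/2·y + -583/8 = 0 ∩ |AB|² = 565/16]
   → A = (11/2, 11/4)

A = (11/2, 11/4)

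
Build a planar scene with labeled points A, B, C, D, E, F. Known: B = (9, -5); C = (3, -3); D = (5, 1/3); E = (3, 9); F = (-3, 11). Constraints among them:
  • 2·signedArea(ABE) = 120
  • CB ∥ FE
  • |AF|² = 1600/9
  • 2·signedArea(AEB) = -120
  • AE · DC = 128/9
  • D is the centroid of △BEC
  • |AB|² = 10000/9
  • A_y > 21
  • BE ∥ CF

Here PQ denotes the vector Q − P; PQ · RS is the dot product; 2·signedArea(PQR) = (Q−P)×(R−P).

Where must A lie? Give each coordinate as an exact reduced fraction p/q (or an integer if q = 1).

1. A_x = -11  [2·signedArea(ABE) = 120 ∩ AE · DC = 128/9]
2. A_y = 65/3  [2·signedArea(ABE) = 120 ∩ AE · DC = 128/9]
   → A = (-11, 65/3)

A = (-11, 65/3)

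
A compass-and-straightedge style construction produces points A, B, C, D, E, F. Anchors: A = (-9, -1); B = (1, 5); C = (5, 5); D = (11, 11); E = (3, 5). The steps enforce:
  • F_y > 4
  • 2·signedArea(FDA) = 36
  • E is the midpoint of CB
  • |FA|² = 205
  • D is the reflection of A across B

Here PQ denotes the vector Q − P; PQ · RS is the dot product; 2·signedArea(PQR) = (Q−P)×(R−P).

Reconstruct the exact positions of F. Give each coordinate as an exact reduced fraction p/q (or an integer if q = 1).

1. F_x = 4  [line 12·x + -20·y + 52 = 0 ∩ |FA|² = 205]
2. F_y = 5  [line 12·x + -20·y + 52 = 0 ∩ |FA|² = 205]
   → F = (4, 5)

F = (4, 5)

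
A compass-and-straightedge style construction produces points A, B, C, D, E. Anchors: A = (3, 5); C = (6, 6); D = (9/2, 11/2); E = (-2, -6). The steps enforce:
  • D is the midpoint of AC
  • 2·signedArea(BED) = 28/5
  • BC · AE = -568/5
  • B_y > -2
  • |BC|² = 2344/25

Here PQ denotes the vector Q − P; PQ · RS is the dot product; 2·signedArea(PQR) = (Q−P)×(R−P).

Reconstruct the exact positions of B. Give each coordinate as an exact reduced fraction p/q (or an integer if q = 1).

B = (0, -8/5)

1. B_x = 0  [BC · AE = -568/5 ∩ 2·signedArea(BED) = 28/5]
2. B_y = -8/5  [BC · AE = -568/5 ∩ 2·signedArea(BED) = 28/5]
   → B = (0, -8/5)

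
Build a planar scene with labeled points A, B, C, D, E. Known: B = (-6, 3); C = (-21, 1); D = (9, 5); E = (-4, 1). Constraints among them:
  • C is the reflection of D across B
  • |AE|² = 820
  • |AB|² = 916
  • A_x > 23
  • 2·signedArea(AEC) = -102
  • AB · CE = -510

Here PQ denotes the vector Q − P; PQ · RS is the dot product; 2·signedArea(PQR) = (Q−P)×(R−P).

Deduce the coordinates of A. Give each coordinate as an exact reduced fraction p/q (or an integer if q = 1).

1. A_x = 24  [2·signedArea(AEC) = -102 ∩ AB · CE = -510]
2. A_y = 7  [2·signedArea(AEC) = -102 ∩ AB · CE = -510]
   → A = (24, 7)

A = (24, 7)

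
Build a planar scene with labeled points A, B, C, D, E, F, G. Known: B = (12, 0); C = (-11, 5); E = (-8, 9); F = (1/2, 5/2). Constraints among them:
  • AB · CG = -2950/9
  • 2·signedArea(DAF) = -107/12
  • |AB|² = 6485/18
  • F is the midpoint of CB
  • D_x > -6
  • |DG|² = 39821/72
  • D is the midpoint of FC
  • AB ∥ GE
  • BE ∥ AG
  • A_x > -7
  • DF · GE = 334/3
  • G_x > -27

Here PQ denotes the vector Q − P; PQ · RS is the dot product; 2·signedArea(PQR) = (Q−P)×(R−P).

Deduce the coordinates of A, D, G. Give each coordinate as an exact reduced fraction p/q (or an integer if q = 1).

A = (-37/6, 11/2)
D = (-21/4, 15/4)
G = (-157/6, 29/2)

1. D_x = -21/4  [D is the midpoint of FC]
2. D_y = 15/4  [D is the midpoint of FC]
   → D = (-21/4, 15/4)
3. G_x = -157/6  [line -23/4·x + 5/4·y + -2023/12 = 0 ∩ |DG|² = 39821/72]
4. G_y = 29/2  [line -23/4·x + 5/4·y + -2023/12 = 0 ∩ |DG|² = 39821/72]
   → G = (-157/6, 29/2)
5. A_x = -37/6  [AB · CG = -2950/9 ∩ AB ∥ GE]
6. A_y = 11/2  [AB · CG = -2950/9 ∩ AB ∥ GE]
   → A = (-37/6, 11/2)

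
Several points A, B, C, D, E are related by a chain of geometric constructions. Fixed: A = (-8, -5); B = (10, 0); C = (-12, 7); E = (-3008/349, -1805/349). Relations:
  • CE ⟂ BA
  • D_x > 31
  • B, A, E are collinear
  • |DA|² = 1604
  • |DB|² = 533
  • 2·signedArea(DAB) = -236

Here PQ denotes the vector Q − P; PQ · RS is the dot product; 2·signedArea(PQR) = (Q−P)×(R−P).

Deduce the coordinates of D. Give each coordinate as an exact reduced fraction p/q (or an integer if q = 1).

D = (32, -7)

1. D_x = 32  [line -5·x + 18·y + 286 = 0 ∩ |DB|² = 533]
2. D_y = -7  [line -5·x + 18·y + 286 = 0 ∩ |DB|² = 533]
   → D = (32, -7)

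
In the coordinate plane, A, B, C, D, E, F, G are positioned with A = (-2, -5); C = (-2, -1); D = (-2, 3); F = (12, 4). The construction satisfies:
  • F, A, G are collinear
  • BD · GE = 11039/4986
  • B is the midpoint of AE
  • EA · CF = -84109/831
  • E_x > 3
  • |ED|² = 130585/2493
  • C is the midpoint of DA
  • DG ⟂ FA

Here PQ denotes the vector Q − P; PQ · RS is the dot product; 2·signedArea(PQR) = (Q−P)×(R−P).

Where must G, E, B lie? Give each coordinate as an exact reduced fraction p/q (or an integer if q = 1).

B = (781/831, -1723/554)
E = (3224/831, -338/277)
G = (454/277, -737/277)

1. G_x = 454/277  [F, A, G are collinear ∩ DG ⟂ FA]
2. G_y = -737/277  [F, A, G are collinear ∩ DG ⟂ FA]
   → G = (454/277, -737/277)
3. E_x = 3224/831  [line -14·x + -5·y + 40066/831 = 0 ∩ |ED|² = 130585/2493]
4. E_y = -338/277  [line -14·x + -5·y + 40066/831 = 0 ∩ |ED|² = 130585/2493]
   → E = (3224/831, -338/277)
5. B_x = 781/831  [B is the midpoint of AE]
6. B_y = -1723/554  [B is the midpoint of AE]
   → B = (781/831, -1723/554)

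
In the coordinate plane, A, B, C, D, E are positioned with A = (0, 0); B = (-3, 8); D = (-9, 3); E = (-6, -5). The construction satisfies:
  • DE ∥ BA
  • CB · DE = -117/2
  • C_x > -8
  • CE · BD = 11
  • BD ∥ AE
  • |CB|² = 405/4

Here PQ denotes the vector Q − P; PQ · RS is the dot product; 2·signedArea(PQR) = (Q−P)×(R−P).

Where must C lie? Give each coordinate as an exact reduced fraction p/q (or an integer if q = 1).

C = (-15/2, -1)

1. C_x = -15/2  [CE · BD = 11 ∩ CB · DE = -117/2]
2. C_y = -1  [CE · BD = 11 ∩ CB · DE = -117/2]
   → C = (-15/2, -1)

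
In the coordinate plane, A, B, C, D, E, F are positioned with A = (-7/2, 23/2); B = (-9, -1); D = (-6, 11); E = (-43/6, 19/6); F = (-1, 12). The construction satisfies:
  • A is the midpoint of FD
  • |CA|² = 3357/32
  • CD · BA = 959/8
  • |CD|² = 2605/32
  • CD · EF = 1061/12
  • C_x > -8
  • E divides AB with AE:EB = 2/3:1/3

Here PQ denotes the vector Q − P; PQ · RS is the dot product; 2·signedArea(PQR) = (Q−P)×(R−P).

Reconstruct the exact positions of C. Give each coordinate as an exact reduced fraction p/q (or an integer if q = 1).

1. C_x = -61/8  [CD · EF = 1061/12 ∩ CD · BA = 959/8]
2. C_y = 17/8  [CD · EF = 1061/12 ∩ CD · BA = 959/8]
   → C = (-61/8, 17/8)

C = (-61/8, 17/8)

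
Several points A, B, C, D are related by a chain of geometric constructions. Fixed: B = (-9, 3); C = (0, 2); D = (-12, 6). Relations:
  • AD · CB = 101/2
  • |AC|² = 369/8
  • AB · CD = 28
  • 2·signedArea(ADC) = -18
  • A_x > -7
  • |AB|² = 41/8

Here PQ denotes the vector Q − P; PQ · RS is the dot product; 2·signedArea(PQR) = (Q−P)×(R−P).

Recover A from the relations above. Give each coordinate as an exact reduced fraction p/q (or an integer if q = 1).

A = (-27/4, 11/4)

1. A_x = -27/4  [AD · CB = 101/2 ∩ AB · CD = 28]
2. A_y = 11/4  [AD · CB = 101/2 ∩ AB · CD = 28]
   → A = (-27/4, 11/4)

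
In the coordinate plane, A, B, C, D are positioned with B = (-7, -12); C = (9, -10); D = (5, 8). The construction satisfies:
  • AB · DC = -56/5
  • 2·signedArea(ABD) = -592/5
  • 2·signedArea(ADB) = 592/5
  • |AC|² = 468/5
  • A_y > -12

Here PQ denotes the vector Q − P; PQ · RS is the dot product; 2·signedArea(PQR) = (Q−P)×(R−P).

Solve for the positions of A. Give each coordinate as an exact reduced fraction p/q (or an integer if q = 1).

A = (-3/5, -56/5)

1. A_x = -3/5  [2·signedArea(ADB) = 592/5 ∩ AB · DC = -56/5]
2. A_y = -56/5  [2·signedArea(ADB) = 592/5 ∩ AB · DC = -56/5]
   → A = (-3/5, -56/5)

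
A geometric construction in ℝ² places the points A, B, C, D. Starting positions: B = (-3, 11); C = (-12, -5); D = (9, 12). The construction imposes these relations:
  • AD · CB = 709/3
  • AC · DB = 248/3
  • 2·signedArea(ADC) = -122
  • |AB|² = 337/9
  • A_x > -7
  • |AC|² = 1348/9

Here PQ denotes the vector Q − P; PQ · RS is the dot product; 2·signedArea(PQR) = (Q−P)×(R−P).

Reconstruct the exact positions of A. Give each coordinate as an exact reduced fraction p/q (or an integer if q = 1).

1. A_x = -6  [2·signedArea(ADC) = -122 ∩ AD · CB = 709/3]
2. A_y = 17/3  [2·signedArea(ADC) = -122 ∩ AD · CB = 709/3]
   → A = (-6, 17/3)

A = (-6, 17/3)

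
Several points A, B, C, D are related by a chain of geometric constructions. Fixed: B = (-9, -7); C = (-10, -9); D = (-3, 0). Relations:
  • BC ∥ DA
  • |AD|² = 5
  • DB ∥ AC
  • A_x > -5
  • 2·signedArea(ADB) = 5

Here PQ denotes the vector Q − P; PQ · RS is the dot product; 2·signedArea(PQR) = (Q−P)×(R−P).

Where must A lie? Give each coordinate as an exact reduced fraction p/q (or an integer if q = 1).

A = (-4, -2)

1. A_x = -4  [DB ∥ AC ∩ BC ∥ DA]
2. A_y = -2  [DB ∥ AC ∩ BC ∥ DA]
   → A = (-4, -2)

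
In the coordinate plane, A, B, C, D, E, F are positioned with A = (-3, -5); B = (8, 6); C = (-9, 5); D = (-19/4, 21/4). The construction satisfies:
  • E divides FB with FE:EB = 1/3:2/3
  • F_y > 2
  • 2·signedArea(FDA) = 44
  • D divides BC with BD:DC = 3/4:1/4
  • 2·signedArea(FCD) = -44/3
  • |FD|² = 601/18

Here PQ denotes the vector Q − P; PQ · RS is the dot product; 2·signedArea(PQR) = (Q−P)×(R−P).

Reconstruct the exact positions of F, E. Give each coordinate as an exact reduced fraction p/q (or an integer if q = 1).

E = (49/18, 61/18)
F = (1/12, 25/12)

1. F_x = 1/12  [2·signedArea(FCD) = -44/3 ∩ 2·signedArea(FDA) = 44]
2. F_y = 25/12  [2·signedArea(FCD) = -44/3 ∩ 2·signedArea(FDA) = 44]
   → F = (1/12, 25/12)
3. E_x = 49/18  [E divides FB with FE:EB = 1/3:2/3]
4. E_y = 61/18  [E divides FB with FE:EB = 1/3:2/3]
   → E = (49/18, 61/18)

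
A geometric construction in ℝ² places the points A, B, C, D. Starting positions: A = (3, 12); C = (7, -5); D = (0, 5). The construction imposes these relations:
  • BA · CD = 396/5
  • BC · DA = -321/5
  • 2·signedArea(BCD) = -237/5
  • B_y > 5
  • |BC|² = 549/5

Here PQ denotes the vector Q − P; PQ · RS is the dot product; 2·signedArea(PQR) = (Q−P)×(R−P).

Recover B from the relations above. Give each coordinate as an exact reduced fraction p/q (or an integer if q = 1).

B = (23/5, 26/5)

1. B_x = 23/5  [BA · CD = 396/5 ∩ BC · DA = -321/5]
2. B_y = 26/5  [BA · CD = 396/5 ∩ BC · DA = -321/5]
   → B = (23/5, 26/5)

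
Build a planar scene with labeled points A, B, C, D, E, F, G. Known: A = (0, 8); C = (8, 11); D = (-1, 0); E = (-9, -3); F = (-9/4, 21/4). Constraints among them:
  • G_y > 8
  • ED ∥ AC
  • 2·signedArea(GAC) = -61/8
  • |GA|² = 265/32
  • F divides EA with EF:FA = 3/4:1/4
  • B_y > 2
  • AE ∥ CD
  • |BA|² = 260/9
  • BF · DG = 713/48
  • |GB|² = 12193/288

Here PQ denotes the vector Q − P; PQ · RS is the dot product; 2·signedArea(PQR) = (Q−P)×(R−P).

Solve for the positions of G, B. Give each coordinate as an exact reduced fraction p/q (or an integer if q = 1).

B = (-2/3, 8/3)
G = (23/8, 65/8)

1. G_x = 23/8  [line -3·x + 8·y + -451/8 = 0 ∩ |GA|² = 265/32]
2. G_y = 65/8  [line -3·x + 8·y + -451/8 = 0 ∩ |GA|² = 265/32]
   → G = (23/8, 65/8)
3. B_x = -2/3  [line -31/8·x + -65/8·y + 229/12 = 0 ∩ |GB|² = 12193/288]
4. B_y = 8/3  [line -31/8·x + -65/8·y + 229/12 = 0 ∩ |GB|² = 12193/288]
   → B = (-2/3, 8/3)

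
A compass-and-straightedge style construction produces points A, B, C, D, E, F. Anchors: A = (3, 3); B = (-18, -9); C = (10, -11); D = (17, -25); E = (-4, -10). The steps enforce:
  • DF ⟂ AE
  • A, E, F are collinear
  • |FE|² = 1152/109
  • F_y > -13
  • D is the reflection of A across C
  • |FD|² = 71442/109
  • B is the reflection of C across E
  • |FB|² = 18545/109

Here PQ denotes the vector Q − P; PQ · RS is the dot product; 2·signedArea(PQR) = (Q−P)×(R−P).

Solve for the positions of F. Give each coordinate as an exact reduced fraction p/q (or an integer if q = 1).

F = (-604/109, -1402/109)

1. F_x = -604/109  [A, E, F are collinear ∩ DF ⟂ AE]
2. F_y = -1402/109  [A, E, F are collinear ∩ DF ⟂ AE]
   → F = (-604/109, -1402/109)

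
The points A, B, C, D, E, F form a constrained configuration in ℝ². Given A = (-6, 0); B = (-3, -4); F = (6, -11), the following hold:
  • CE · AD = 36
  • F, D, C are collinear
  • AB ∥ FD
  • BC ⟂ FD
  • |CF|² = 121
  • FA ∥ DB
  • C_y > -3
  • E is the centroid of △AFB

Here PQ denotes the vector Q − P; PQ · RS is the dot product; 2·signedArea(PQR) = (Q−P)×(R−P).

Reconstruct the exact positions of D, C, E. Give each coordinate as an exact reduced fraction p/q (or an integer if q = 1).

C = (-3/5, -11/5)
D = (9, -15)
E = (-1, -5)

1. D_x = 9  [FA ∥ DB ∩ AB ∥ FD]
2. D_y = -15  [FA ∥ DB ∩ AB ∥ FD]
   → D = (9, -15)
3. C_x = -3/5  [F, D, C are collinear ∩ BC ⟂ FD]
4. C_y = -11/5  [F, D, C are collinear ∩ BC ⟂ FD]
   → C = (-3/5, -11/5)
5. E_x = -1  [E is the centroid of △AFB]
6. E_y = -5  [E is the centroid of △AFB]
   → E = (-1, -5)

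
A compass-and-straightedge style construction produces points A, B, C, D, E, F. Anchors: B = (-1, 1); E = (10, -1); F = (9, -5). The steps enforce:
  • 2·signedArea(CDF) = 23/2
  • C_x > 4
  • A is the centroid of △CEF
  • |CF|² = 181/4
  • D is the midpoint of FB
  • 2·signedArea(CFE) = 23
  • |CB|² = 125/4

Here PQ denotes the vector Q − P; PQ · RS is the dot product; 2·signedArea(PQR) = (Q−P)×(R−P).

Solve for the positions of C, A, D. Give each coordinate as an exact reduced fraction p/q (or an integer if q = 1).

A = (47/6, -2)
C = (9/2, 0)
D = (4, -2)

1. C_x = 9/2  [line -4·x + 1·y + 18 = 0 ∩ |CF|² = 181/4]
2. C_y = 0  [line -4·x + 1·y + 18 = 0 ∩ |CF|² = 181/4]
   → C = (9/2, 0)
3. A_x = 47/6  [A is the centroid of △CEF]
4. A_y = -2  [A is the centroid of △CEF]
   → A = (47/6, -2)
5. D_x = 4  [2·signedArea(CDF) = 23/2 ∩ D is the midpoint of FB]
6. D_y = -2  [2·signedArea(CDF) = 23/2 ∩ D is the midpoint of FB]
   → D = (4, -2)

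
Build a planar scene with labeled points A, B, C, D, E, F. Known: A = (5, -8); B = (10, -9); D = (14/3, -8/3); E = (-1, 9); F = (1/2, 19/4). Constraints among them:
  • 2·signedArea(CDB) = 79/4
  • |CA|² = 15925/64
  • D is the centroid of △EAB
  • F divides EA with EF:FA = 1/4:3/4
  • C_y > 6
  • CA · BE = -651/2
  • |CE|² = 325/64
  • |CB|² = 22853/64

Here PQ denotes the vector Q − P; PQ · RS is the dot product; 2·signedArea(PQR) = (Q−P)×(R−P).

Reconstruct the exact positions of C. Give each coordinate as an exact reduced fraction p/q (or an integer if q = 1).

C = (-1/4, 55/8)

1. C_x = -1/4  [CA · BE = -651/2 ∩ 2·signedArea(CDB) = 79/4]
2. C_y = 55/8  [CA · BE = -651/2 ∩ 2·signedArea(CDB) = 79/4]
   → C = (-1/4, 55/8)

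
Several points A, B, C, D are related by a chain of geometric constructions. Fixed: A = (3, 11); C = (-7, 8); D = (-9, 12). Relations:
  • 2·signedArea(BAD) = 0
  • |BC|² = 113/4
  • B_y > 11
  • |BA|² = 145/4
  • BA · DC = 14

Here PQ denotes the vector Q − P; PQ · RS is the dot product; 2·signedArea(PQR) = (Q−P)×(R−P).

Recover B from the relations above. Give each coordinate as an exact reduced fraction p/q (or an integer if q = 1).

B = (-3, 23/2)

1. B_x = -3  [2·signedArea(BAD) = 0 ∩ BA · DC = 14]
2. B_y = 23/2  [2·signedArea(BAD) = 0 ∩ BA · DC = 14]
   → B = (-3, 23/2)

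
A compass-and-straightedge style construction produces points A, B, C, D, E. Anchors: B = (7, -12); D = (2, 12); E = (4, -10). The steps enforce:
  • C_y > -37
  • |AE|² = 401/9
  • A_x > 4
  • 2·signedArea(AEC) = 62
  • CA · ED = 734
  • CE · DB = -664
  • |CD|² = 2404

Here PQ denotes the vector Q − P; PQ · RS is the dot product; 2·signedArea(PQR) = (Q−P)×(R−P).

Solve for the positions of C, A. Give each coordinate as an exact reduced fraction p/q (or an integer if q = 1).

1. C_x = 12  [line -5·x + 24·y + 924 = 0 ∩ |CD|² = 2404]
2. C_y = -36  [line -5·x + 24·y + 924 = 0 ∩ |CD|² = 2404]
   → C = (12, -36)
3. A_x = 13/3  [CA · ED = 734 ∩ 2·signedArea(AEC) = 62]
4. A_y = -10/3  [CA · ED = 734 ∩ 2·signedArea(AEC) = 62]
   → A = (13/3, -10/3)

A = (13/3, -10/3)
C = (12, -36)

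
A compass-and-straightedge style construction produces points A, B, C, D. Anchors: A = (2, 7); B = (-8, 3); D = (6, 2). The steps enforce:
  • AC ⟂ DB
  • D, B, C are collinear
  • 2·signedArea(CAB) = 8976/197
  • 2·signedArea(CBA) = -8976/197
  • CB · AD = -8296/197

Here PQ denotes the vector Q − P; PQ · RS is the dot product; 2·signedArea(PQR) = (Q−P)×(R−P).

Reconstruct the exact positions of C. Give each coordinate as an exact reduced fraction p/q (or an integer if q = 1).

1. C_x = 328/197  [D, B, C are collinear ∩ AC ⟂ DB]
2. C_y = 455/197  [D, B, C are collinear ∩ AC ⟂ DB]
   → C = (328/197, 455/197)

C = (328/197, 455/197)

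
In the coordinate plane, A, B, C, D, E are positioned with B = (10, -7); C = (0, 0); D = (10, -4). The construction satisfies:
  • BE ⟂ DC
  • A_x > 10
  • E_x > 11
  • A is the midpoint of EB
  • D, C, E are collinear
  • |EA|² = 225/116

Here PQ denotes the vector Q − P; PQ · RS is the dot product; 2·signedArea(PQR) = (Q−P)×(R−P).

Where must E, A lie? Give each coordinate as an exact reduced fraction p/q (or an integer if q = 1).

1. E_x = 320/29  [D, C, E are collinear ∩ BE ⟂ DC]
2. E_y = -128/29  [D, C, E are collinear ∩ BE ⟂ DC]
   → E = (320/29, -128/29)
3. A_x = 305/29  [A is the midpoint of EB]
4. A_y = -331/58  [A is the midpoint of EB]
   → A = (305/29, -331/58)

A = (305/29, -331/58)
E = (320/29, -128/29)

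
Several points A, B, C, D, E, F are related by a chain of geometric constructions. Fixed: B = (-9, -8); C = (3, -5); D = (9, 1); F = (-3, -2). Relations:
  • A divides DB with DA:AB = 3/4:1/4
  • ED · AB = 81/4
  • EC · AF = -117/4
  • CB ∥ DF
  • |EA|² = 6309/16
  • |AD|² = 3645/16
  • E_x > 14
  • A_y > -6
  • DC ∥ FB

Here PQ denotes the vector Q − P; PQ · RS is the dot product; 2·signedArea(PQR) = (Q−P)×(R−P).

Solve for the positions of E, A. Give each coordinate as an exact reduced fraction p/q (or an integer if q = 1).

1. A_x = -9/2  [A divides DB with DA:AB = 3/4:1/4]
2. A_y = -23/4  [A divides DB with DA:AB = 3/4:1/4]
   → A = (-9/2, -23/4)
3. E_x = 15  [ED · AB = 81/4 ∩ EC · AF = -117/4]
4. E_y = -2  [ED · AB = 81/4 ∩ EC · AF = -117/4]
   → E = (15, -2)

A = (-9/2, -23/4)
E = (15, -2)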